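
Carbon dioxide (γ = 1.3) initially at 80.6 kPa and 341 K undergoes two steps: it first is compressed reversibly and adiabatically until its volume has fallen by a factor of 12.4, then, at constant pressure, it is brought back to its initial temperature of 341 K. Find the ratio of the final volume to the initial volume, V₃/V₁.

Adiabatic step: V₂/V₁ = 0.08065; T₂ = T₁·12.4^(0.3) = 725.7 K.
Isobaric step: V₃/V₂ = T₃/T₂ = 341/725.7.
V₃/V₁ = (V₂/V₁)(V₃/V₂) = 0.08065 × (341/725.7) = 0.03789.

V₃/V₁ ≈ 0.0379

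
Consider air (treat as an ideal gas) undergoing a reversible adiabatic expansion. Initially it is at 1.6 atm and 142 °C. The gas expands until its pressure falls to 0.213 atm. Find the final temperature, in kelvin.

Adiabatic: T₂/T₁ = (P₂/P₁)^((γ−1)/γ).
For a diatomic ideal gas γ = 7/5, so (γ−1)/γ = 2/7.
T₁ = 142 °C = 415.1 K.
T₂ = 415.1 × (0.213/1.6)^(2/7) = 233.3 K.

T₂ ≈ 233 K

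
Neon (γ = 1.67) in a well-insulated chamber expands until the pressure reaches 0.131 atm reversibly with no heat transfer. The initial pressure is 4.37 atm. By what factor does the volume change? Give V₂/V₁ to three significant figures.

V₂/V₁ ≈ 8.17

From PV^γ = const, V₂/V₁ = (P₁/P₂)^(1/γ).
V₂/V₁ = (4.37/0.131)^(0.599) = 8.168.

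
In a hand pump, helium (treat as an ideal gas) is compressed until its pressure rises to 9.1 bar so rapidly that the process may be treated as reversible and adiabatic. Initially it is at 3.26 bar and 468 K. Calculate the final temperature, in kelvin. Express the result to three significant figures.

T₂ ≈ 706 K

Along an adiabat T P^((1−γ)/γ) is constant, so T₂ = T₁ (P₂/P₁)^((γ−1)/γ).
For a monatomic ideal gas γ = 5/3, so (γ−1)/γ = 2/5.
T₂ = 468 × (9.1/3.26)^(2/5) = 705.6 K.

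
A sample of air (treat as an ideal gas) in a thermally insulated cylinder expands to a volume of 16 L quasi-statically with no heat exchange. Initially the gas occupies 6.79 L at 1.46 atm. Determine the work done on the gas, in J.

γ = 7/5 for a diatomic ideal gas.
P₂ = P₁(V₁/V₂)^γ = 1.46×(6.79/16)^(7/5) = 0.4397 atm.
For a reversible adiabat, W_by_gas = (P₁V₁ − P₂V₂)/(γ−1).
W_by = (147900×0.00679 − 44560×0.016) / (2/5) = 728.9 J.
W_on_gas = −W_by = -728.9 J.

W ≈ -729 J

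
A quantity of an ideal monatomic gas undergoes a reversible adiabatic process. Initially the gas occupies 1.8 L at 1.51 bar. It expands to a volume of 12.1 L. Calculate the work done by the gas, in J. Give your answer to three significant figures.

W ≈ 293 J

γ = 5/3 for a monatomic ideal gas.
P₂ = P₁(V₁/V₂)^γ = 1.51×(1.8/12.1)^(5/3) = 0.06307 bar.
For a reversible adiabat, W_by_gas = (P₁V₁ − P₂V₂)/(γ−1).
W_by = (151000×0.0018 − 6307×0.0121) / (2/3) = 293.2 J.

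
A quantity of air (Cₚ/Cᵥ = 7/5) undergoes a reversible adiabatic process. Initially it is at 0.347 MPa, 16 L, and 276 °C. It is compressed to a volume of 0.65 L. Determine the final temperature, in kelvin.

For a reversible adiabat TV^(γ−1) is constant, so T₂ = T₁ (V₁/V₂)^(γ−1).
T₁ = 276 °C = 549.1 K.
T₂ = 549.1 × (16/0.65)^(2/5) = 1978 K.

T₂ ≈ 1980 K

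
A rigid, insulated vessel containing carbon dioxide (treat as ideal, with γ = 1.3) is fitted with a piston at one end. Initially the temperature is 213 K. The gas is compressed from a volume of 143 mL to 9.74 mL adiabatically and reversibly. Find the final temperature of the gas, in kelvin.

T₂ ≈ 477 K

For a reversible adiabat TV^(γ−1) is constant, so T₂ = T₁ (V₁/V₂)^(γ−1).
T₂ = 213 × (143/9.74)^(0.3) = 476.9 K.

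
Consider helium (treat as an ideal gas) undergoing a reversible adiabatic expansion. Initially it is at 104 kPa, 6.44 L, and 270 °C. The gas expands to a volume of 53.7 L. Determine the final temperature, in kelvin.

Adiabatic: T₁V₁^(γ−1) = T₂V₂^(γ−1) ⇒ T₂ = T₁ (V₁/V₂)^(γ−1).
γ = 5/3 for a monatomic ideal gas.
T₁ = 270 °C = 543.1 K.
T₂ = 543.1 × (6.44/53.7)^(2/3) = 132.1 K.

T₂ ≈ 132 K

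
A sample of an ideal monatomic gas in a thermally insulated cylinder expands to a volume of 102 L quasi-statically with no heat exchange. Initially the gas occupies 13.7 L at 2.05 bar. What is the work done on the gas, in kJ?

γ = 5/3 for a monatomic ideal gas.
P₂ = P₁(V₁/V₂)^γ = 2.05×(13.7/102)^(5/3) = 0.07221 bar.
For a reversible adiabat, W_by_gas = (P₁V₁ − P₂V₂)/(γ−1).
W_by = (205000×0.0137 − 7221×0.102) / (2/3) = 3108 J.
W_on_gas = −W_by = -3108 J.

W ≈ -3.11 kJ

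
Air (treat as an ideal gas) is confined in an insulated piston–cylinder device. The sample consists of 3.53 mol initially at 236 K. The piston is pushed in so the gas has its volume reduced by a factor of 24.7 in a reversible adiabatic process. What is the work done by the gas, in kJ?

W ≈ -45.1 kJ

For a reversible adiabat TV^(γ−1) is constant, so T₂ = T₁ (V₁/V₂)^(γ−1).
γ = 7/5 for a diatomic ideal gas, so γ−1 = 2/5.
T₂ = 236 × 24.7^(2/5) = 851.1 K.
Q = 0, so ΔU = W_on_gas = nCᵥΔT with Cᵥ = R/(γ−1) = 20.79 J/(mol·K).
ΔU = 3.53 × 20.79 × (851.1 − 236) = 45130 J.
Work done by the gas = −ΔU = -45130 J.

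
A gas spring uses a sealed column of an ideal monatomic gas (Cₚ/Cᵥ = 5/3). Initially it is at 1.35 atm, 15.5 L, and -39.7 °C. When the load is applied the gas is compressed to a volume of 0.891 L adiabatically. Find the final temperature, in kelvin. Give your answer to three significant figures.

T₂ ≈ 1570 K

For a reversible adiabat TV^(γ−1) is constant, so T₂ = T₁ (V₁/V₂)^(γ−1).
T₁ = -39.7 °C = 233.4 K.
T₂ = 233.4 × (15.5/0.891)^(2/3) = 1567 K.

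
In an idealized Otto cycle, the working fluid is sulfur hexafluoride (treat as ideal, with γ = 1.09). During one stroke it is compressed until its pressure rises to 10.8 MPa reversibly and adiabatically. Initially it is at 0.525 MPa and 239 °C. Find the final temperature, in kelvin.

T₂ ≈ 657 K

Adiabatic: T₂/T₁ = (P₂/P₁)^((γ−1)/γ).
T₁ = 239 °C = 512.1 K.
T₂ = 512.1 × (10.8/0.525)^(0.0826) = 657.4 K.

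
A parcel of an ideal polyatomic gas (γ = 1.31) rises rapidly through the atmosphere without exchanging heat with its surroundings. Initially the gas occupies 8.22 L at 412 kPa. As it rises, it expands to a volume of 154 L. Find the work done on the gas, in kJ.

P₂ = P₁(V₁/V₂)^γ = 412×(8.22/154)^(1.31) = 8.866 kPa.
For a reversible adiabat, W_by_gas = (P₁V₁ − P₂V₂)/(γ−1).
W_by = (412000×0.00822 − 8866×0.154) / (0.31) = 6520 J.
W_on_gas = −W_by = -6520 J.

W ≈ -6.52 kJ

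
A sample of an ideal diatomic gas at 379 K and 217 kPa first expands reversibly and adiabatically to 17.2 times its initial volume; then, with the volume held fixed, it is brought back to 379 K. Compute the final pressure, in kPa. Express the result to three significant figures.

P₃ ≈ 12.6 kPa

For a diatomic ideal gas γ = 7/5.
Adiabatic step (PV^γ = const): P₂ = 217×(1/17.2)^(7/5) = 4.043 kPa; T₂ = 379×(1/17.2)^(2/5) = 121.5 K.
Isochoric: P₃ = P₂(T₃/T₂) = 4.043 × (379/121.5) = 12.62 kPa.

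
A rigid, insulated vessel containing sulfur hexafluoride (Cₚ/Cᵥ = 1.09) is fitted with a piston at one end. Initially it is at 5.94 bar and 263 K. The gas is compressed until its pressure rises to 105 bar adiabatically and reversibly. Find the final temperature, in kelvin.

T₂ ≈ 333 K

Along an adiabat T P^((1−γ)/γ) is constant, so T₂ = T₁ (P₂/P₁)^((γ−1)/γ).
T₂ = 263 × (105/5.94)^(0.0826) = 333.4 K.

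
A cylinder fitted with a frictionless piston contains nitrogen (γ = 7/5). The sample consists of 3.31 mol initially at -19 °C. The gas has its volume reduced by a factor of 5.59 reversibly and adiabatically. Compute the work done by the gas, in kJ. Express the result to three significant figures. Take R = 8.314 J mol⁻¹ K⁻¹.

W ≈ -17.3 kJ

Adiabatic: T₁V₁^(γ−1) = T₂V₂^(γ−1) ⇒ T₂ = T₁ (V₁/V₂)^(γ−1).
T₁ = -19 °C = 254.1 K.
T₂ = 254.1 × 5.59^(2/5) = 505.9 K.
Q = 0, so ΔU = W_on_gas = nCᵥΔT with Cᵥ = R/(γ−1) = 20.79 J/(mol·K).
ΔU = 3.31 × 20.79 × (505.9 − 254.1) = 17320 J.
Work done by the gas = −ΔU = -17320 J.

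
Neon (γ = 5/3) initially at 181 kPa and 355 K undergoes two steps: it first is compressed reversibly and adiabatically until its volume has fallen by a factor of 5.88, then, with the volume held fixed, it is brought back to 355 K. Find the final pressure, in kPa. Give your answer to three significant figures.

P₃ ≈ 1060 kPa

Adiabatic step (PV^γ = const): P₂ = 181×5.88^(5/3) = 3467 kPa; T₂ = 355×5.88^(2/3) = 1157 K.
Isochoric: P₃ = P₂(T₃/T₂) = 3467 × (355/1157) = 1064 kPa.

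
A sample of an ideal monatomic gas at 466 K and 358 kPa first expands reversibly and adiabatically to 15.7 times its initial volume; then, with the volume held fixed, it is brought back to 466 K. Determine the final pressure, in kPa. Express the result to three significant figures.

P₃ ≈ 22.8 kPa

For a monatomic ideal gas γ = 5/3.
Adiabatic step (PV^γ = const): P₂ = 358×(1/15.7)^(5/3) = 3.637 kPa; T₂ = 466×(1/15.7)^(2/3) = 74.32 K.
Isochoric: P₃ = P₂(T₃/T₂) = 3.637 × (466/74.32) = 22.8 kPa.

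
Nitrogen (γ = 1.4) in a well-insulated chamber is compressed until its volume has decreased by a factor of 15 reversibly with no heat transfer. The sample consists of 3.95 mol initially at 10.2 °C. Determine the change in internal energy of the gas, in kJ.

ΔU ≈ 45.5 kJ

Adiabatic: T₁V₁^(γ−1) = T₂V₂^(γ−1) ⇒ T₂ = T₁ (V₁/V₂)^(γ−1).
T₁ = 10.2 °C = 283.3 K.
T₂ = 283.3 × 15^(0.4) = 837.1 K.
Q = 0, so ΔU = W_on_gas = nCᵥΔT with Cᵥ = R/(γ−1) = 20.79 J/(mol·K).
ΔU = 3.95 × 20.79 × (837.1 − 283.3) = 45460 J.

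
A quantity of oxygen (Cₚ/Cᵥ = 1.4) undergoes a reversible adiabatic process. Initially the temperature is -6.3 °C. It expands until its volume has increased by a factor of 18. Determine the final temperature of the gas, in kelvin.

T₂ ≈ 84.0 K

For a reversible adiabat TV^(γ−1) is constant, so T₂ = T₁ (V₁/V₂)^(γ−1).
T₁ = -6.3 °C = 266.8 K.
T₂ = 266.8 × (1/18)^(0.4) = 83.98 K.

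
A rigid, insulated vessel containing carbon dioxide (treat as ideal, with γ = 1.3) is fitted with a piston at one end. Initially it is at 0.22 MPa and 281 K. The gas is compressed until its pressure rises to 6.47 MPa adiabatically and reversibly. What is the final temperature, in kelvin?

Along an adiabat T P^((1−γ)/γ) is constant, so T₂ = T₁ (P₂/P₁)^((γ−1)/γ).
T₂ = 281 × (6.47/0.22)^(0.231) = 613.2 K.

T₂ ≈ 613 K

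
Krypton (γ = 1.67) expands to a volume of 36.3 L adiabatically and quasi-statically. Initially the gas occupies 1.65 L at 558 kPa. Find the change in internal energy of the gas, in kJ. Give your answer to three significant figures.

ΔU ≈ -1.20 kJ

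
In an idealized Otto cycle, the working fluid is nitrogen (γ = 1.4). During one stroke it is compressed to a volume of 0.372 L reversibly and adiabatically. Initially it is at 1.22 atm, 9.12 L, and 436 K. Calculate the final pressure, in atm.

P₂ ≈ 108 atm

Since PV^γ is constant along a reversible adiabat, P₂ = P₁ (V₁/V₂)^γ.
P₂ = 1.22 × (9.12/0.372)^(1.4) = 107.5 atm.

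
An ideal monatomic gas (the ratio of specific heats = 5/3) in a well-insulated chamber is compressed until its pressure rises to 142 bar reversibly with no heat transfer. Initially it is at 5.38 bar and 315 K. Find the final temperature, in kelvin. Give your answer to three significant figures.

Along an adiabat T P^((1−γ)/γ) is constant, so T₂ = T₁ (P₂/P₁)^((γ−1)/γ).
T₂ = 315 × (142/5.38)^(2/5) = 1167 K.

T₂ ≈ 1170 K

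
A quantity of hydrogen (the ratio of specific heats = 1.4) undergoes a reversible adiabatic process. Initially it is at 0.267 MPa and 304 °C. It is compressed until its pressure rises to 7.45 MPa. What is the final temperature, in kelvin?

Along an adiabat T P^((1−γ)/γ) is constant, so T₂ = T₁ (P₂/P₁)^((γ−1)/γ).
T₁ = 304 °C = 577.1 K.
T₂ = 577.1 × (7.45/0.267)^(0.286) = 1494 K.

T₂ ≈ 1490 K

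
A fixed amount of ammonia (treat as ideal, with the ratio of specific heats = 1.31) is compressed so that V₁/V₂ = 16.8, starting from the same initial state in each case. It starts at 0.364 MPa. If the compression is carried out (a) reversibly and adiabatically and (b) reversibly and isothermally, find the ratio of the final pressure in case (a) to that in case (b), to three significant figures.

Isothermal: P_b = P₁(V₁/V₂) = 0.364×16.8.
Adiabatic: P_a = P₁(V₁/V₂)^γ = 0.364×16.8^(1.31).
P_a/P_b = (V₁/V₂)^(γ−1) = 16.8^(0.31) = 2.398.

P_adiabatic / P_isothermal ≈ 2.40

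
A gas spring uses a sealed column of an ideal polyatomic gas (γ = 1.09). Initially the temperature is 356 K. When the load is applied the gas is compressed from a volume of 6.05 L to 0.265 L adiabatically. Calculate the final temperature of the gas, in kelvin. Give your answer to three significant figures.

T₂ ≈ 472 K

For a reversible adiabat TV^(γ−1) is constant, so T₂ = T₁ (V₁/V₂)^(γ−1).
T₂ = 356 × (6.05/0.265)^(0.09) = 471.8 K.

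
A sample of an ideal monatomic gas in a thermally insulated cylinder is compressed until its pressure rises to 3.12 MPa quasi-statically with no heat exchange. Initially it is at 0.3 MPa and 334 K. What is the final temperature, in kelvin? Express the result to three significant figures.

T₂ ≈ 852 K

Adiabatic: T₂/T₁ = (P₂/P₁)^((γ−1)/γ).
For a monatomic ideal gas γ = 5/3, so (γ−1)/γ = 2/5.
T₂ = 334 × (3.12/0.3)^(2/5) = 852.2 K.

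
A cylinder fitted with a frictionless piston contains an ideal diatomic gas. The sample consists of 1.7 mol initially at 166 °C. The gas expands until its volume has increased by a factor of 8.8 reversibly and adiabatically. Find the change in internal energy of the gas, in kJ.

For a reversible adiabat TV^(γ−1) is constant, so T₂ = T₁ (V₁/V₂)^(γ−1).
γ = 7/5 for a diatomic ideal gas, so γ−1 = 2/5.
T₁ = 166 °C = 439.1 K.
T₂ = 439.1 × (1/8.8)^(2/5) = 184 K.
Q = 0, so ΔU = W_on_gas = nCᵥΔT with Cᵥ = R/(γ−1) = 20.79 J/(mol·K).
ΔU = 1.7 × 20.79 × (184 − 439.1) = -9016 J.

ΔU ≈ -9.02 kJ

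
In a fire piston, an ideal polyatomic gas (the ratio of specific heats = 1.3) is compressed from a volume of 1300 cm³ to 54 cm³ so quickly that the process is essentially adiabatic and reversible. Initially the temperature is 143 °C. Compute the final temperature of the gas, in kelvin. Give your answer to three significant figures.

For a reversible adiabat TV^(γ−1) is constant, so T₂ = T₁ (V₁/V₂)^(γ−1).
T₁ = 143 °C = 416.1 K.
T₂ = 416.1 × (1300/54)^(0.3) = 1081 K.

T₂ ≈ 1080 K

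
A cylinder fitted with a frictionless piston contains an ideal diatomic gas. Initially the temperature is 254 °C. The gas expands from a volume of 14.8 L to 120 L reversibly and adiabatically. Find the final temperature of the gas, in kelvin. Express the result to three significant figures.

Adiabatic: T₁V₁^(γ−1) = T₂V₂^(γ−1) ⇒ T₂ = T₁ (V₁/V₂)^(γ−1).
For a diatomic ideal gas γ = 7/5, so γ−1 = 2/5.
T₁ = 254 °C = 527.1 K.
T₂ = 527.1 × (14.8/120)^(2/5) = 228.2 K.

T₂ ≈ 228 K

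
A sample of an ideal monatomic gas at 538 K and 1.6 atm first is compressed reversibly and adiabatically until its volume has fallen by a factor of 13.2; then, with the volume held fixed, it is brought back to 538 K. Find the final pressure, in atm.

P₃ ≈ 21.1 atm

For a monatomic ideal gas γ = 5/3.
Adiabatic step (PV^γ = const): P₂ = 1.6×13.2^(5/3) = 118 atm; T₂ = 538×13.2^(2/3) = 3005 K.
Isochoric: P₃ = P₂(T₃/T₂) = 118 × (538/3005) = 21.12 atm.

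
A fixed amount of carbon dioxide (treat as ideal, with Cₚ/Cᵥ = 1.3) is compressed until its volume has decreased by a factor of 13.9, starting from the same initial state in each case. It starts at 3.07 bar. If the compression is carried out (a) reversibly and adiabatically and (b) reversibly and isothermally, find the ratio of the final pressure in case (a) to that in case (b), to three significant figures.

Isothermal: P_b = P₁(V₁/V₂) = 3.07×13.9.
Adiabatic: P_a = P₁(V₁/V₂)^γ = 3.07×13.9^(1.3).
P_a/P_b = (V₁/V₂)^(γ−1) = 13.9^(0.3) = 2.202.

P_adiabatic / P_isothermal ≈ 2.20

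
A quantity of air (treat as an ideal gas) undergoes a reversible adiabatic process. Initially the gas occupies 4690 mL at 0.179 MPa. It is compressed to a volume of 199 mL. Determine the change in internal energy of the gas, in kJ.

γ = 7/5 for a diatomic ideal gas.
P₂ = P₁(V₁/V₂)^γ = 0.179×(4690/199)^(7/5) = 14.93 MPa.
For a reversible adiabat, W_by_gas = (P₁V₁ − P₂V₂)/(γ−1).
W_by = (179000×0.00469 − 1.493×10^7×0.000199) / (2/5) = -5330 J.
Q = 0 ⇒ ΔU = −W_by = 5330 J.

ΔU ≈ 5.33 kJ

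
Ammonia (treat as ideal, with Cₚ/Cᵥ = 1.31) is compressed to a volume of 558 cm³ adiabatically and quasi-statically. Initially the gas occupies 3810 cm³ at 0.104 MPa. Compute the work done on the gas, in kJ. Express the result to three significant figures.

P₂ = P₁(V₁/V₂)^γ = 0.104×(3810/558)^(1.31) = 1.288 MPa.
For a reversible adiabat, W_by_gas = (P₁V₁ − P₂V₂)/(γ−1).
W_by = (104000×0.00381 − 1.288×10^6×0.000558) / (0.31) = -1040 J.
W_on_gas = −W_by = 1040 J.

W ≈ 1.04 kJ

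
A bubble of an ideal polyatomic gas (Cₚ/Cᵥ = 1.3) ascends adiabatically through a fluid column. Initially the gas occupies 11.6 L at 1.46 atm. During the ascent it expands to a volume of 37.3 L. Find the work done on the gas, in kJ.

P₂ = P₁(V₁/V₂)^γ = 1.46×(11.6/37.3)^(1.3) = 0.3198 atm.
For a reversible adiabat, W_by_gas = (P₁V₁ − P₂V₂)/(γ−1).
W_by = (147900×0.0116 − 32410×0.0373) / (0.3) = 1691 J.
W_on_gas = −W_by = -1691 J.

W ≈ -1.69 kJ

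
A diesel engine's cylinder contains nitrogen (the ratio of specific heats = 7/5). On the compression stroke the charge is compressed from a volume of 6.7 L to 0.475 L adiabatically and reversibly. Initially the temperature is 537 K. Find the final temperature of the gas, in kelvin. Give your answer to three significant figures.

Adiabatic: T₁V₁^(γ−1) = T₂V₂^(γ−1) ⇒ T₂ = T₁ (V₁/V₂)^(γ−1).
T₂ = 537 × (6.7/0.475)^(2/5) = 1548 K.

T₂ ≈ 1550 K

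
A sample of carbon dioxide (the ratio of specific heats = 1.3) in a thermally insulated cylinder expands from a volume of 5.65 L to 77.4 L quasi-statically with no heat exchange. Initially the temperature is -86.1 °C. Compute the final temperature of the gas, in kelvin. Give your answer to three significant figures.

T₂ ≈ 85.3 K

Adiabatic: T₁V₁^(γ−1) = T₂V₂^(γ−1) ⇒ T₂ = T₁ (V₁/V₂)^(γ−1).
T₁ = -86.1 °C = 187 K.
T₂ = 187 × (5.65/77.4)^(0.3) = 85.3 K.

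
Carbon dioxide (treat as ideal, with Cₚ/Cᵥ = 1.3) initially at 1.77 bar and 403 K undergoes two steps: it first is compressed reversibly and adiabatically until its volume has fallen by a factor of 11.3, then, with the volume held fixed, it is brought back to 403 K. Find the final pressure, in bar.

P₃ ≈ 20.0 bar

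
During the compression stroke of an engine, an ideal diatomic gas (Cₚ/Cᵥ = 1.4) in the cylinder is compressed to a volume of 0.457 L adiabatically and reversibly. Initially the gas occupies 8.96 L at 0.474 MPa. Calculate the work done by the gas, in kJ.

P₂ = P₁(V₁/V₂)^γ = 0.474×(8.96/0.457)^(1.4) = 30.56 MPa.
For a reversible adiabat, W_by_gas = (P₁V₁ − P₂V₂)/(γ−1).
W_by = (474000×0.00896 − 3.056×10^7×0.000457) / (0.4) = -24300 J.

W ≈ -24.3 kJ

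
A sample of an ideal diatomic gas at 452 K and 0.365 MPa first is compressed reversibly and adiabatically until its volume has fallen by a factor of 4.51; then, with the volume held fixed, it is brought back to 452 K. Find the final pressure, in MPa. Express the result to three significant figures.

P₃ ≈ 1.65 MPa

For a diatomic ideal gas γ = 7/5.
Adiabatic step (PV^γ = const): P₂ = 0.365×4.51^(7/5) = 3.007 MPa; T₂ = 452×4.51^(2/5) = 825.7 K.
Isochoric: P₃ = P₂(T₃/T₂) = 3.007 × (452/825.7) = 1.646 MPa.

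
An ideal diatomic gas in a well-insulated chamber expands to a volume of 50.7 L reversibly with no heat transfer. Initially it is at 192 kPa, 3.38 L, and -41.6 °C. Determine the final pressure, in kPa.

P₂ ≈ 4.33 kPa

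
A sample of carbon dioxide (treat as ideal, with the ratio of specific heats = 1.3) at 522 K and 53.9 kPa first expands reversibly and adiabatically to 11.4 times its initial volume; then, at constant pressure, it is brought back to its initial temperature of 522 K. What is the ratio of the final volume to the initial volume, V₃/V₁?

V₃/V₁ ≈ 23.7

Adiabatic step: V₂/V₁ = 11.4; T₂ = T₁·(1/11.4)^(0.3) = 251.5 K.
Isobaric step: V₃/V₂ = T₃/T₂ = 522/251.5.
V₃/V₁ = (V₂/V₁)(V₃/V₂) = 11.4 × (522/251.5) = 23.66.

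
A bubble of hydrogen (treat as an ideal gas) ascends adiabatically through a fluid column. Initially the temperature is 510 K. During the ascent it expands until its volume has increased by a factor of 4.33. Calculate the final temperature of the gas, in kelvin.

T₂ ≈ 284 K

Adiabatic: T₁V₁^(γ−1) = T₂V₂^(γ−1) ⇒ T₂ = T₁ (V₁/V₂)^(γ−1).
For a diatomic ideal gas γ = 7/5, so γ−1 = 2/5.
T₂ = 510 × (1/4.33)^(2/5) = 283.8 K.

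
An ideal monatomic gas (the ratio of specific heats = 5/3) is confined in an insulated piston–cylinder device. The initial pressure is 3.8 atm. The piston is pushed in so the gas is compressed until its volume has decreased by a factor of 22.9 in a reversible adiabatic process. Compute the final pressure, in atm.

P₂ ≈ 702 atm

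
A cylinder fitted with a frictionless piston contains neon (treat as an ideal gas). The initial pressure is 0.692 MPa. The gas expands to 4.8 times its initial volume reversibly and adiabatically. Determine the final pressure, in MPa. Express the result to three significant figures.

Adiabatic: P₁V₁^γ = P₂V₂^γ ⇒ P₂ = P₁ (V₁/V₂)^γ.
For a monatomic ideal gas γ = 5/3.
P₂ = 0.692 × (1/4.8)^(5/3) = 0.05066 MPa.

P₂ ≈ 0.0507 MPa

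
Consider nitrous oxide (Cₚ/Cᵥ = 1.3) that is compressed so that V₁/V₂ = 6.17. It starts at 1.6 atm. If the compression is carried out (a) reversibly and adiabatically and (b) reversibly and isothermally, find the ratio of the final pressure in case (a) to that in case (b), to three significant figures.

Isothermal: P_b = P₁(V₁/V₂) = 1.6×6.17.
Adiabatic: P_a = P₁(V₁/V₂)^γ = 1.6×6.17^(1.3).
P_a/P_b = (V₁/V₂)^(γ−1) = 6.17^(0.3) = 1.726.

P_adiabatic / P_isothermal ≈ 1.73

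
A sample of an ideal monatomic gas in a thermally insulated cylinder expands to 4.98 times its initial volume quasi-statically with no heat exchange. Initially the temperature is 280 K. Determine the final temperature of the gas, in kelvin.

Adiabatic: T₁V₁^(γ−1) = T₂V₂^(γ−1) ⇒ T₂ = T₁ (V₁/V₂)^(γ−1).
For a monatomic ideal gas γ = 5/3, so γ−1 = 2/3.
T₂ = 280 × (1/4.98)^(2/3) = 96.01 K.

T₂ ≈ 96.0 K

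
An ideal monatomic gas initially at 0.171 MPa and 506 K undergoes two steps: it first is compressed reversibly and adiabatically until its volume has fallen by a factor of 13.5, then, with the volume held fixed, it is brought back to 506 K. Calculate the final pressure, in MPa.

For a monatomic ideal gas γ = 5/3.
Adiabatic step (PV^γ = const): P₂ = 0.171×13.5^(5/3) = 13.09 MPa; T₂ = 506×13.5^(2/3) = 2869 K.
Isochoric: P₃ = P₂(T₃/T₂) = 13.09 × (506/2869) = 2.309 MPa.

P₃ ≈ 2.31 MPa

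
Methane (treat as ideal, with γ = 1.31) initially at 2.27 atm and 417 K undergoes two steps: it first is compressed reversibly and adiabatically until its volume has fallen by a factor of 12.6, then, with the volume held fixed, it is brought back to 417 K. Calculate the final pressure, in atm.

Adiabatic step (PV^γ = const): P₂ = 2.27×12.6^(1.31) = 62.74 atm; T₂ = 417×12.6^(0.31) = 914.6 K.
Isochoric: P₃ = P₂(T₃/T₂) = 62.74 × (417/914.6) = 28.6 atm.

P₃ ≈ 28.6 atm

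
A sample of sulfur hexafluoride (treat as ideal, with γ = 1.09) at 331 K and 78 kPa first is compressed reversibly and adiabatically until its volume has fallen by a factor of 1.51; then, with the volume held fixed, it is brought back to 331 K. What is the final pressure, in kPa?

Adiabatic step (PV^γ = const): P₂ = 78×1.51^(1.09) = 122.2 kPa; T₂ = 331×1.51^(0.09) = 343.5 K.
Isochoric: P₃ = P₂(T₃/T₂) = 122.2 × (331/343.5) = 117.8 kPa.

P₃ ≈ 118 kPa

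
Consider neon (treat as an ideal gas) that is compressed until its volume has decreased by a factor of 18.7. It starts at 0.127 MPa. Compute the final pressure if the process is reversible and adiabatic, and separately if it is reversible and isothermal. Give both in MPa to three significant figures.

For a monatomic ideal gas γ = 5/3.
Isothermal: P₂ = P₁(V₁/V₂) = 0.127×18.7 = 2.375 MPa.
Adiabatic: P₂ = P₁(V₁/V₂)^γ = 0.127×18.7^(5/3) = 16.73 MPa.

adiabatic: 16.7 MPa; isothermal: 2.37 MPa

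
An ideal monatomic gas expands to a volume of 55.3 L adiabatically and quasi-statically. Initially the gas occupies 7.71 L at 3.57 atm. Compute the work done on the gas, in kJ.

W ≈ -3.06 kJ

γ = 5/3 for a monatomic ideal gas.
P₂ = P₁(V₁/V₂)^γ = 3.57×(7.71/55.3)^(5/3) = 0.1338 atm.
For a reversible adiabat, W_by_gas = (P₁V₁ − P₂V₂)/(γ−1).
W_by = (361700×0.00771 − 13560×0.0553) / (2/3) = 3059 J.
W_on_gas = −W_by = -3059 J.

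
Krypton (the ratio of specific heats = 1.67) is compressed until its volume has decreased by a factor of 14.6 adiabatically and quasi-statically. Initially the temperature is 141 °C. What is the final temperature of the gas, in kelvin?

For a reversible adiabat TV^(γ−1) is constant, so T₂ = T₁ (V₁/V₂)^(γ−1).
T₁ = 141 °C = 414.1 K.
T₂ = 414.1 × 14.6^(0.67) = 2496 K.

T₂ ≈ 2500 K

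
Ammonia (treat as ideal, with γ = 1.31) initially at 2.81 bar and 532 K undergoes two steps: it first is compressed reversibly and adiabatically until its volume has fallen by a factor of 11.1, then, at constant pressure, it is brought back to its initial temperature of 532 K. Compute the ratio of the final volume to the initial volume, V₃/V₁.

V₃/V₁ ≈ 0.0427

Adiabatic step: V₂/V₁ = 0.09009; T₂ = T₁·11.1^(0.31) = 1122 K.
Isobaric step: V₃/V₂ = T₃/T₂ = 532/1122.
V₃/V₁ = (V₂/V₁)(V₃/V₂) = 0.09009 × (532/1122) = 0.04272.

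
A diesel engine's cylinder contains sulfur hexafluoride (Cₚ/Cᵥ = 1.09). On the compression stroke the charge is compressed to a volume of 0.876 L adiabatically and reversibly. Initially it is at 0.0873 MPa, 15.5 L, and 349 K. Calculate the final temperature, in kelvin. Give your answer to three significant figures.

Adiabatic: T₁V₁^(γ−1) = T₂V₂^(γ−1) ⇒ T₂ = T₁ (V₁/V₂)^(γ−1).
T₂ = 349 × (15.5/0.876)^(0.09) = 452 K.

T₂ ≈ 452 K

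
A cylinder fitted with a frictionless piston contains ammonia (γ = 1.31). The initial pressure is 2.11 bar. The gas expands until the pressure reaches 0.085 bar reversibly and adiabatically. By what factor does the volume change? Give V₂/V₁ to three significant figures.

From PV^γ = const, V₂/V₁ = (P₁/P₂)^(1/γ).
V₂/V₁ = (2.11/0.085)^(0.763) = 11.61.

V₂/V₁ ≈ 11.6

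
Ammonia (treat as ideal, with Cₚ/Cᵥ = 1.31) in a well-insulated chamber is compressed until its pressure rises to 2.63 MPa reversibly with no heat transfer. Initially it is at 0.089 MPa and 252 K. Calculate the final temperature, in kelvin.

T₂ ≈ 562 K

Along an adiabat T P^((1−γ)/γ) is constant, so T₂ = T₁ (P₂/P₁)^((γ−1)/γ).
T₂ = 252 × (2.63/0.089)^(0.237) = 561.6 K.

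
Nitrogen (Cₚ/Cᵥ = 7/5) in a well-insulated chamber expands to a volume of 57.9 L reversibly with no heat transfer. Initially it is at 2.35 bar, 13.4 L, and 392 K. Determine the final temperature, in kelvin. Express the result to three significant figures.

T₂ ≈ 218 K

Adiabatic: T₁V₁^(γ−1) = T₂V₂^(γ−1) ⇒ T₂ = T₁ (V₁/V₂)^(γ−1).
T₂ = 392 × (13.4/57.9)^(2/5) = 218.3 K.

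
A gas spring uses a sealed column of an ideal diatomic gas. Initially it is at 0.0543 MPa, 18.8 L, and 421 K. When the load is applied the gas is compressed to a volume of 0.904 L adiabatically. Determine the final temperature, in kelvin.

T₂ ≈ 1420 K

Adiabatic: T₁V₁^(γ−1) = T₂V₂^(γ−1) ⇒ T₂ = T₁ (V₁/V₂)^(γ−1).
γ = 7/5 for a diatomic ideal gas.
T₂ = 421 × (18.8/0.904)^(2/5) = 1417 K.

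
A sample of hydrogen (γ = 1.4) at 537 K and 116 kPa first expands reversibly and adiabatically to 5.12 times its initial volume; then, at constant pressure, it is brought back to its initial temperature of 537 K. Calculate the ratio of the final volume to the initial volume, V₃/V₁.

V₃/V₁ ≈ 9.84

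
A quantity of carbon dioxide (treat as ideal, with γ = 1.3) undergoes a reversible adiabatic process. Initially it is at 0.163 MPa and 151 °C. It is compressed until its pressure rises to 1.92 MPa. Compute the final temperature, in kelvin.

Adiabatic: T₂/T₁ = (P₂/P₁)^((γ−1)/γ).
T₁ = 151 °C = 424.1 K.
T₂ = 424.1 × (1.92/0.163)^(0.231) = 749.4 K.

T₂ ≈ 749 K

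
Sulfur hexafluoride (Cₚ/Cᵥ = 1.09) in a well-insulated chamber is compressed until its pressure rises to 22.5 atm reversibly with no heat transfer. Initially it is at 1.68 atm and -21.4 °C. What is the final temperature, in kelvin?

Along an adiabat T P^((1−γ)/γ) is constant, so T₂ = T₁ (P₂/P₁)^((γ−1)/γ).
T₁ = -21.4 °C = 251.7 K.
T₂ = 251.7 × (22.5/1.68)^(0.0826) = 311.9 K.

T₂ ≈ 312 K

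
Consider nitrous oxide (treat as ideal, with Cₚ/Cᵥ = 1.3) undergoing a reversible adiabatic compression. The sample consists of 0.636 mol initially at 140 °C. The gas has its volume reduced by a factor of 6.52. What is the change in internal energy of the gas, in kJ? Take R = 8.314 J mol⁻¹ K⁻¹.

Adiabatic: T₁V₁^(γ−1) = T₂V₂^(γ−1) ⇒ T₂ = T₁ (V₁/V₂)^(γ−1).
T₁ = 140 °C = 413.1 K.
T₂ = 413.1 × 6.52^(0.3) = 725.1 K.
Q = 0, so ΔU = W_on_gas = nCᵥΔT with Cᵥ = R/(γ−1) = 27.71 J/(mol·K).
ΔU = 0.636 × 27.71 × (725.1 − 413.1) = 5498 J.

ΔU ≈ 5.50 kJ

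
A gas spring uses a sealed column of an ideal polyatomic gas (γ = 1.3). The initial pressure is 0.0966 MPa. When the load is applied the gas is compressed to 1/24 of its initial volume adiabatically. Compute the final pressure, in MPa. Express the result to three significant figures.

Since PV^γ is constant along a reversible adiabat, P₂ = P₁ (V₁/V₂)^γ.
P₂ = 0.0966 × 24^(1.3) = 6.015 MPa.

P₂ ≈ 6.02 MPa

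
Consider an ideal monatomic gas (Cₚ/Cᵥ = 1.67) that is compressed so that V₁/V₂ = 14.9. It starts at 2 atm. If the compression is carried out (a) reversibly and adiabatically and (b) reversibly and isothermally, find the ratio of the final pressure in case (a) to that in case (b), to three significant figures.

Isothermal: P_b = P₁(V₁/V₂) = 2×14.9.
Adiabatic: P_a = P₁(V₁/V₂)^γ = 2×14.9^(1.67).
P_a/P_b = (V₁/V₂)^(γ−1) = 14.9^(0.67) = 6.11.

P_adiabatic / P_isothermal ≈ 6.11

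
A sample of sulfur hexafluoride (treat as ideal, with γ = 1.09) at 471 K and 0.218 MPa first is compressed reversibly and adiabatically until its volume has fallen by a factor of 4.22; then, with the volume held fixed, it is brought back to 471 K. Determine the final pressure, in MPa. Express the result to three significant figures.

P₃ ≈ 0.920 MPa

Adiabatic step (PV^γ = const): P₂ = 0.218×4.22^(1.09) = 1.047 MPa; T₂ = 471×4.22^(0.09) = 536.2 K.
Isochoric: P₃ = P₂(T₃/T₂) = 1.047 × (471/536.2) = 0.92 MPa.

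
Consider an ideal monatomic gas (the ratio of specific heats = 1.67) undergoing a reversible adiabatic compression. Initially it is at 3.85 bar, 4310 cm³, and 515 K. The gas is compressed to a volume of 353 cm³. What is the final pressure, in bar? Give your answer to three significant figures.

P₂ ≈ 251 bar

Since PV^γ is constant along a reversible adiabat, P₂ = P₁ (V₁/V₂)^γ.
P₂ = 3.85 × (4310/353)^(1.67) = 251.3 bar.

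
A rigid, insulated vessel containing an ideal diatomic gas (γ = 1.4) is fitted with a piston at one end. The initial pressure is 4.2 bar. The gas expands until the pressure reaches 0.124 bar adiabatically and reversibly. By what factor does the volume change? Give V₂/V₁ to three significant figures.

V₂/V₁ ≈ 12.4

From PV^γ = const, V₂/V₁ = (P₁/P₂)^(1/γ).
V₂/V₁ = (4.2/0.124)^(0.714) = 12.38.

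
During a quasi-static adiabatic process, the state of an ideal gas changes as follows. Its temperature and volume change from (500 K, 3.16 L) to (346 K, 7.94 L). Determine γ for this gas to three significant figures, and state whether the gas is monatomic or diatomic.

TV^(γ−1) = const ⇒ γ − 1 = ln(T₂/T₁) / ln(V₁/V₂).
γ = 1 + ln(346/500) / ln(3.16/7.94) = 1.4.
γ ≈ 1.40 is close to 7/5, so the gas is diatomic.

γ ≈ 1.40; diatomic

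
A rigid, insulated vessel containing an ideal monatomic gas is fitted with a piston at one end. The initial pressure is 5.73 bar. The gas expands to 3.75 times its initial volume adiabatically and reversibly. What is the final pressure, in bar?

Adiabatic: P₁V₁^γ = P₂V₂^γ ⇒ P₂ = P₁ (V₁/V₂)^γ.
For a monatomic ideal gas γ = 5/3.
P₂ = 5.73 × (1/3.75)^(5/3) = 0.633 bar.

P₂ ≈ 0.633 bar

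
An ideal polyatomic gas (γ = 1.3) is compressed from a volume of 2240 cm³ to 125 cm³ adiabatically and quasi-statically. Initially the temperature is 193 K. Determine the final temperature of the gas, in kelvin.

T₂ ≈ 459 K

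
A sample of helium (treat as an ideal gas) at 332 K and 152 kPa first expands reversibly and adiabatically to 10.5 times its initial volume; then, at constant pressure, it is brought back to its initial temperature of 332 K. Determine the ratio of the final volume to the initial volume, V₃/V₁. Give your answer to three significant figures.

For a monatomic ideal gas γ = 5/3.
Adiabatic step: V₂/V₁ = 10.5; T₂ = T₁·(1/10.5)^(2/3) = 69.24 K.
Isobaric step: V₃/V₂ = T₃/T₂ = 332/69.24.
V₃/V₁ = (V₂/V₁)(V₃/V₂) = 10.5 × (332/69.24) = 50.35.

V₃/V₁ ≈ 50.3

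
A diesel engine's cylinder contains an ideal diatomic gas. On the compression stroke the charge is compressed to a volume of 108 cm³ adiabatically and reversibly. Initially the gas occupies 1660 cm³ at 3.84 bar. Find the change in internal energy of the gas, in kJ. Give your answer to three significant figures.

ΔU ≈ 3.16 kJ

γ = 7/5 for a diatomic ideal gas.
P₂ = P₁(V₁/V₂)^γ = 3.84×(1660/108)^(7/5) = 176.1 bar.
For a reversible adiabat, W_by_gas = (P₁V₁ − P₂V₂)/(γ−1).
W_by = (384000×0.00166 − 1.761×10^7×0.000108) / (2/5) = -3160 J.
Q = 0 ⇒ ΔU = −W_by = 3160 J.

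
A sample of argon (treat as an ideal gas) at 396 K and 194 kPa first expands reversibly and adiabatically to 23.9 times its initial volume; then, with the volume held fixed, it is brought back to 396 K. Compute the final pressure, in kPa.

P₃ ≈ 8.12 kPa

For a monatomic ideal gas γ = 5/3.
Adiabatic step (PV^γ = const): P₂ = 194×(1/23.9)^(5/3) = 0.9783 kPa; T₂ = 396×(1/23.9)^(2/3) = 47.73 K.
Isochoric: P₃ = P₂(T₃/T₂) = 0.9783 × (396/47.73) = 8.117 kPa.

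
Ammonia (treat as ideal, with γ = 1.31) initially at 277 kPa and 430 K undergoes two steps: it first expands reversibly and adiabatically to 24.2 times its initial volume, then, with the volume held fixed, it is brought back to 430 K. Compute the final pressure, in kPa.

Adiabatic step (PV^γ = const): P₂ = 277×(1/24.2)^(1.31) = 4.263 kPa; T₂ = 430×(1/24.2)^(0.31) = 160.1 K.
Isochoric: P₃ = P₂(T₃/T₂) = 4.263 × (430/160.1) = 11.45 kPa.

P₃ ≈ 11.4 kPa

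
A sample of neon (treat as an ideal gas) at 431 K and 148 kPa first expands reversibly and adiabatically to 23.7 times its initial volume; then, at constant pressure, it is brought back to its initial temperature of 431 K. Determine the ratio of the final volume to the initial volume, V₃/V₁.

V₃/V₁ ≈ 196

For a monatomic ideal gas γ = 5/3.
Adiabatic step: V₂/V₁ = 23.7; T₂ = T₁·(1/23.7)^(2/3) = 52.24 K.
Isobaric step: V₃/V₂ = T₃/T₂ = 431/52.24.
V₃/V₁ = (V₂/V₁)(V₃/V₂) = 23.7 × (431/52.24) = 195.5.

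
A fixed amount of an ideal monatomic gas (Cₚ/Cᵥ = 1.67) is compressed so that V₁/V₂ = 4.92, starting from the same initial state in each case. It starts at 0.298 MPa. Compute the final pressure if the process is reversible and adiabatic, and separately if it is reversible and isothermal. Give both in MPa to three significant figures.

Isothermal: P₂ = P₁(V₁/V₂) = 0.298×4.92 = 1.466 MPa.
Adiabatic: P₂ = P₁(V₁/V₂)^γ = 0.298×4.92^(1.67) = 4.264 MPa.

adiabatic: 4.26 MPa; isothermal: 1.47 MPa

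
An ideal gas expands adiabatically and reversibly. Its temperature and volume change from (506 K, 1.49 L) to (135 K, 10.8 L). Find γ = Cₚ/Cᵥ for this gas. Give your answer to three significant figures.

γ ≈ 1.67

TV^(γ−1) = const ⇒ γ − 1 = ln(T₂/T₁) / ln(V₁/V₂).
γ = 1 + ln(135/506) / ln(1.49/10.8) = 1.667.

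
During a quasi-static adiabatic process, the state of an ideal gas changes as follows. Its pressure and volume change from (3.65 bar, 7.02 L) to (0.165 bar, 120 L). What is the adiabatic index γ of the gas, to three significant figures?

PV^γ = const ⇒ γ = ln(P₂/P₁) / ln(V₁/V₂).
γ = ln(0.165/3.65) / ln(7.02/120) = 1.091.

γ ≈ 1.09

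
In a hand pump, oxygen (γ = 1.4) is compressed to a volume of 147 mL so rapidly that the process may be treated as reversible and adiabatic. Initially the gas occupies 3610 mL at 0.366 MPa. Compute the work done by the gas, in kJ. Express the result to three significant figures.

W ≈ -8.58 kJ

P₂ = P₁(V₁/V₂)^γ = 0.366×(3610/147)^(1.4) = 32.34 MPa.
For a reversible adiabat, W_by_gas = (P₁V₁ − P₂V₂)/(γ−1).
W_by = (366000×0.00361 − 3.234×10^7×0.000147) / (0.4) = -8582 J.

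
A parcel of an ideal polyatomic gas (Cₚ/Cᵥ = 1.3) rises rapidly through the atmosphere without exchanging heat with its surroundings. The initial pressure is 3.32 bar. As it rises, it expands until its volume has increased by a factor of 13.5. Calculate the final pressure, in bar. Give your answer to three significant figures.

Adiabatic: P₁V₁^γ = P₂V₂^γ ⇒ P₂ = P₁ (V₁/V₂)^γ.
P₂ = 3.32 × (1/13.5)^(1.3) = 0.1126 bar.

P₂ ≈ 0.113 bar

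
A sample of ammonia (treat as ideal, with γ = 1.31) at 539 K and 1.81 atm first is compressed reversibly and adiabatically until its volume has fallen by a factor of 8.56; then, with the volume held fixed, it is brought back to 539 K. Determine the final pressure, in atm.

P₃ ≈ 15.5 atm

Adiabatic step (PV^γ = const): P₂ = 1.81×8.56^(1.31) = 30.15 atm; T₂ = 539×8.56^(0.31) = 1049 K.
Isochoric: P₃ = P₂(T₃/T₂) = 30.15 × (539/1049) = 15.49 atm.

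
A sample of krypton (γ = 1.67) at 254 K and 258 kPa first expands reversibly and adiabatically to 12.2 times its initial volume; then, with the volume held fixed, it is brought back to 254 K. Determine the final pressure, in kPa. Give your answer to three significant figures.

Adiabatic step (PV^γ = const): P₂ = 258×(1/12.2)^(1.67) = 3.957 kPa; T₂ = 254×(1/12.2)^(0.67) = 47.53 K.
Isochoric: P₃ = P₂(T₃/T₂) = 3.957 × (254/47.53) = 21.15 kPa.

P₃ ≈ 21.1 kPa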